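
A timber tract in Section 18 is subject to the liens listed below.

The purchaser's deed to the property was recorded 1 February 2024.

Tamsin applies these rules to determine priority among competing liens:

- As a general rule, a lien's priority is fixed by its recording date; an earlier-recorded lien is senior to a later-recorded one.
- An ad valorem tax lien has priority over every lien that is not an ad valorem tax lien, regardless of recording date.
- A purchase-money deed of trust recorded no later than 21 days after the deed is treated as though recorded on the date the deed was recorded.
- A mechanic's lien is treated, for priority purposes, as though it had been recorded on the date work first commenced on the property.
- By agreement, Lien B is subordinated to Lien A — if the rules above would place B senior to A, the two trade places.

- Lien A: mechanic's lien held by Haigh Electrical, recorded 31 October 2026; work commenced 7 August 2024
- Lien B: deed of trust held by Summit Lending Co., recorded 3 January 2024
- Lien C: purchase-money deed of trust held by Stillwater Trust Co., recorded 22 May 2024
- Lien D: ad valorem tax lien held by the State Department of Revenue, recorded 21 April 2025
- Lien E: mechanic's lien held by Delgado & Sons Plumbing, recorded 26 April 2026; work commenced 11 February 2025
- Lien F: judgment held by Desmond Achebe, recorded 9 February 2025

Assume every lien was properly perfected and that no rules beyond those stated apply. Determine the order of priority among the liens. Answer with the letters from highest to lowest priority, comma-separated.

Effective dates after the stated exceptions: A relates back to 7 August 2024 (work commenced); C missed the 21-day window (111 days after the deed), so its recording date stands; E's effective date is 11 February 2025, when work began.
As an ad valorem tax lien, D is senior to every other lien.
Ordering the rest by effective date: B (3 January 2024), C (22 May 2024), A (7 August 2024), F (9 February 2025), E (11 February 2025).
B would otherwise be senior to A, so under the subordination agreement B and A exchange positions.

D, A, C, B, F, E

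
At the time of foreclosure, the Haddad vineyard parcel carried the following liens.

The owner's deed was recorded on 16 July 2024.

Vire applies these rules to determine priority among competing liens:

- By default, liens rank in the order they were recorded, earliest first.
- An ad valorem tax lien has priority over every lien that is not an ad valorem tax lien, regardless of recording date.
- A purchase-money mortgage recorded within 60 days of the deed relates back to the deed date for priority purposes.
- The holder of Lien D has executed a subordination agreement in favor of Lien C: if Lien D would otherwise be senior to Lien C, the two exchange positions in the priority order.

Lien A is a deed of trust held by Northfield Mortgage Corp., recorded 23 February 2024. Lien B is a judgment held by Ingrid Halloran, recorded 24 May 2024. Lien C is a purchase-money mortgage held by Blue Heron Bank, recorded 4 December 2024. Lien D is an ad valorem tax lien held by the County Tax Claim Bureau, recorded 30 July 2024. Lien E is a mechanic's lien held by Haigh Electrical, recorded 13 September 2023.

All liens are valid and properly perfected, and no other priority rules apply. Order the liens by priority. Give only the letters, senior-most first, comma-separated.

Effective dates: C was recorded 141 days after the deed — beyond 60 days — so no relation-back applies.
D, as an ad valorem tax lien, has superpriority and ranks first.
Among the remaining liens, by effective date: E (13 September 2023), A (23 February 2024), B (24 May 2024), C (4 December 2024).
D would otherwise be senior to C, so under the subordination agreement D and C exchange positions.

C, E, A, B, D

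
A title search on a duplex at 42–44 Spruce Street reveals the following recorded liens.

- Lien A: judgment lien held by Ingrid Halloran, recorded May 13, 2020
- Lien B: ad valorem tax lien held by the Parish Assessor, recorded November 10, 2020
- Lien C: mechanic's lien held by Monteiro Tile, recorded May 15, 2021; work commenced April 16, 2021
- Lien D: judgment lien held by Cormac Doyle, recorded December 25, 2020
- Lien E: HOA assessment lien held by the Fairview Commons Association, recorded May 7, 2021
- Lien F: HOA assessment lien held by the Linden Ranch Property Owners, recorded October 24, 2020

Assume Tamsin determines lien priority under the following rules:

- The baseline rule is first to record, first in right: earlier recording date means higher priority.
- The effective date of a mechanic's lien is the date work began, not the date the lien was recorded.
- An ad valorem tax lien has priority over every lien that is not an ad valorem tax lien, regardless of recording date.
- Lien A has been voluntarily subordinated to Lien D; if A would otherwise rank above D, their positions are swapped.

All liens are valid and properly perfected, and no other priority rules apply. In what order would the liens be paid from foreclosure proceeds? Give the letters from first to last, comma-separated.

B, D, F, A, C, E

First, effective dates: C's effective date is April 16, 2021, when work began.
B is an ad valorem tax lien, so it outranks all other liens regardless of date.
Ordering the rest by effective date: A (May 13, 2020), F (October 24, 2020), D (December 25, 2020), C (April 16, 2021), E (May 7, 2021).
A would otherwise be senior to D, so under the subordination agreement A and D exchange positions.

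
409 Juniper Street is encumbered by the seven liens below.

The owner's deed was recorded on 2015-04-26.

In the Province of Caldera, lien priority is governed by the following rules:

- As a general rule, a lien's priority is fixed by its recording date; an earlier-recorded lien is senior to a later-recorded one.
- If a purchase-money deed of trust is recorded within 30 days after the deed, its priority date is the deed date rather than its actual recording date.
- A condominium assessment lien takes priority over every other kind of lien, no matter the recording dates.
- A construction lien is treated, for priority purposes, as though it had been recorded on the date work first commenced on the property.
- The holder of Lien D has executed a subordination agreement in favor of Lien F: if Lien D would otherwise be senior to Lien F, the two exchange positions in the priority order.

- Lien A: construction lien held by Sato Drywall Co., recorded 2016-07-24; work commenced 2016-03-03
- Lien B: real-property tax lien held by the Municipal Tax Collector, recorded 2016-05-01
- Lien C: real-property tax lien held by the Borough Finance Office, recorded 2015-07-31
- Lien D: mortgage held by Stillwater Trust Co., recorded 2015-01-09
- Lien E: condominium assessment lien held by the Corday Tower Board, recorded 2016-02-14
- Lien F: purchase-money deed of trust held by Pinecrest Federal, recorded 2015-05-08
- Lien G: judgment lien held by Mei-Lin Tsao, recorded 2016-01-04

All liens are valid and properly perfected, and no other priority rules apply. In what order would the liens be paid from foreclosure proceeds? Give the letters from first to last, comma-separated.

E, F, D, C, G, A, B

First, effective dates: A is treated as recorded 2016-03-03, the work-commencement date; F relates back to the deed date 2015-04-26.
As a condominium assessment lien, E is senior to every other lien.
The other liens, earliest effective date first: D (2015-01-09), F (2015-04-26), C (2015-07-31), G (2016-01-04), A (2016-03-03), B (2016-05-01).
Because D would otherwise rank above F, the subordination swaps them.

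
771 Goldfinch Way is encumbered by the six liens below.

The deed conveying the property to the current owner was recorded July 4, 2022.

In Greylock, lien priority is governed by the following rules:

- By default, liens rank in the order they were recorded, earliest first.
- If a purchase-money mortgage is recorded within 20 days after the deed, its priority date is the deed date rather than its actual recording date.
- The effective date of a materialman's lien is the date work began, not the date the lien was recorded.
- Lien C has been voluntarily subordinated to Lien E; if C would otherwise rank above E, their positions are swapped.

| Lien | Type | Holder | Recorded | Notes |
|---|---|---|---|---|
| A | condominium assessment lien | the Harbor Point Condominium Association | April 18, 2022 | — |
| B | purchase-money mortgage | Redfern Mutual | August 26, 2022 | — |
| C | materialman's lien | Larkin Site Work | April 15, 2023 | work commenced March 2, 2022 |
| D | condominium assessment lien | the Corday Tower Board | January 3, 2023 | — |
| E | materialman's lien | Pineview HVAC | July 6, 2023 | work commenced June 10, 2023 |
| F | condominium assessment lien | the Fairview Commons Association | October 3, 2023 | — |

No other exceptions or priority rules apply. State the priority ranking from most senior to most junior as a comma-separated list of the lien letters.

Adjusting effective dates: B was recorded 53 days after the deed — beyond 20 days — so no relation-back applies; C's effective date is March 2, 2022, when work began; E is treated as recorded June 10, 2023, the work-commencement date.
Sorted by effective date: C (March 2, 2022), A (April 18, 2022), B (August 26, 2022), D (January 3, 2023), E (June 10, 2023), F (October 3, 2023).
Because C would otherwise rank above E, the subordination swaps them.

E, A, B, D, C, F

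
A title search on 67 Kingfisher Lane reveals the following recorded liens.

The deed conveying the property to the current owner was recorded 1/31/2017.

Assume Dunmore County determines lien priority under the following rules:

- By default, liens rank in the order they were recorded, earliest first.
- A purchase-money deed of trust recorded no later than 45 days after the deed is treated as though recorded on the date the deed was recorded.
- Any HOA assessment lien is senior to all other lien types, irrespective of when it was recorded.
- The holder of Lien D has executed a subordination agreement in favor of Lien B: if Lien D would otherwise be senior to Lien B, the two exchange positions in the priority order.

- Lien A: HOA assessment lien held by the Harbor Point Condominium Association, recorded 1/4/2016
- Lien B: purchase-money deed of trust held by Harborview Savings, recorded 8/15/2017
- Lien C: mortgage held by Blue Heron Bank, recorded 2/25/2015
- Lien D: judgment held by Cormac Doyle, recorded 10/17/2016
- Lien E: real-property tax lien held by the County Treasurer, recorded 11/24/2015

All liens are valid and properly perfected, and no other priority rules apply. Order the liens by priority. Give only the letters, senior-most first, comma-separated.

Effective dates after the stated exceptions: B was recorded 196 days after the deed — beyond 45 days — so no relation-back applies.
A, as an HOA assessment lien, has superpriority and ranks first.
Remaining liens by effective date: C (2/25/2015), E (11/24/2015), D (10/17/2016), B (8/15/2017).
Because D would otherwise rank above B, the subordination swaps them.

A, C, E, B, D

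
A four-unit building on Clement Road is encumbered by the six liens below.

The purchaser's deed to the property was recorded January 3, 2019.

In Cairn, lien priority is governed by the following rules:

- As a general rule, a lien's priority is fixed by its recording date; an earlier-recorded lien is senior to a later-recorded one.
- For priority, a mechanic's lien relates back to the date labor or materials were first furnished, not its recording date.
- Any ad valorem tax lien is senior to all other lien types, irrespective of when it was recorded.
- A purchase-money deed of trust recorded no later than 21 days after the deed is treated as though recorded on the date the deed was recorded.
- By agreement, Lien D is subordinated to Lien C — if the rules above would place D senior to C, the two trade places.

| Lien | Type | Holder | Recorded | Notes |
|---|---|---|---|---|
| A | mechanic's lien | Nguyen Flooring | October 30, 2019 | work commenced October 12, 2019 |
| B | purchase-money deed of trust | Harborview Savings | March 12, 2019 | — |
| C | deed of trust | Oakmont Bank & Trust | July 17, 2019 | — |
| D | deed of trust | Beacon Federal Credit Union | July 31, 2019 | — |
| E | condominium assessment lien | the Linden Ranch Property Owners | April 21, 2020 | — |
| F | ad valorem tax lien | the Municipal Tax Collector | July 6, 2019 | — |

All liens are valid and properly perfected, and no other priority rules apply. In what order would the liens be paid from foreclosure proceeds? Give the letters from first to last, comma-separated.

F, B, C, D, A, E

Effective dates after the stated exceptions: A relates back to October 12, 2019 (work commenced); B missed the 21-day window (68 days after the deed), so its recording date stands.
F, as an ad valorem tax lien, has superpriority and ranks first.
Remaining liens by effective date: B (March 12, 2019), C (July 17, 2019), D (July 31, 2019), A (October 12, 2019), E (April 21, 2020).
Since D is not senior to C, the subordination leaves the order unchanged.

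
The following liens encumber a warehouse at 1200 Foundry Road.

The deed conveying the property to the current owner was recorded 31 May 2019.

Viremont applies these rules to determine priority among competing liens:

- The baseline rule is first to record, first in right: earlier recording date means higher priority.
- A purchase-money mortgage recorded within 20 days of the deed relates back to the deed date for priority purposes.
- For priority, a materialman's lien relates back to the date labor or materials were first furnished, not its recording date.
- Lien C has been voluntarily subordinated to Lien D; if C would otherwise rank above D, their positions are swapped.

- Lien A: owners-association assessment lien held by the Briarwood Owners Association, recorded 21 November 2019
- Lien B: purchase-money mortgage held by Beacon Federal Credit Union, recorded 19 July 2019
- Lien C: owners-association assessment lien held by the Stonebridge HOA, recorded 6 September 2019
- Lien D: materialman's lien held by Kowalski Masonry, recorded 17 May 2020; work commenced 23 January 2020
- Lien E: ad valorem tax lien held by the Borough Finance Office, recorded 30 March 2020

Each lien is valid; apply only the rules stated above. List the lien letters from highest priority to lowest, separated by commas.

B, D, A, C, E

First, effective dates: B missed the 20-day window (49 days after the deed), so its recording date stands; D's effective date is 23 January 2020, when work began.
Ordering by effective date: B (19 July 2019), C (6 September 2019), A (21 November 2019), D (23 January 2020), E (30 March 2020).
C would otherwise be senior to D, so under the subordination agreement C and D exchange positions.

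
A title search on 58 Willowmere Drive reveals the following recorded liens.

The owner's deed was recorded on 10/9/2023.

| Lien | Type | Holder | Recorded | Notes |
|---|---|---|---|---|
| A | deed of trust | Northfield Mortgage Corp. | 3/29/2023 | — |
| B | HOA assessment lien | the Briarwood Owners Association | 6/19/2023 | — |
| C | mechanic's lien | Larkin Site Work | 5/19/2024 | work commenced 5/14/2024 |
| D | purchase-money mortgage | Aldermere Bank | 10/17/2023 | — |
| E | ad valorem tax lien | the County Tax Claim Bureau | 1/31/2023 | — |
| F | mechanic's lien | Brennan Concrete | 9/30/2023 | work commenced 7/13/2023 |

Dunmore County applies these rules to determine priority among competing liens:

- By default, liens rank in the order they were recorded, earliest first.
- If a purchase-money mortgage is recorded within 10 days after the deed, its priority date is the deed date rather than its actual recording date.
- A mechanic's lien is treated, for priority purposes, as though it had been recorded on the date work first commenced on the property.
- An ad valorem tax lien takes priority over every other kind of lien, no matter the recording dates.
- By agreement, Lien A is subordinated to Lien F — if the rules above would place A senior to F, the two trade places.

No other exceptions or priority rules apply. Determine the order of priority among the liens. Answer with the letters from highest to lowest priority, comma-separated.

Effective dates: C's effective date is 5/14/2024, when work began; D relates back to the deed date 10/9/2023; F relates back to 7/13/2023 (work commenced).
As an ad valorem tax lien, E is senior to every other lien.
The other liens, earliest effective date first: A (3/29/2023), B (6/19/2023), F (7/13/2023), D (10/9/2023), C (5/14/2024).
The subordination applies — A was senior to F — so A and F swap.

E, F, B, A, D, C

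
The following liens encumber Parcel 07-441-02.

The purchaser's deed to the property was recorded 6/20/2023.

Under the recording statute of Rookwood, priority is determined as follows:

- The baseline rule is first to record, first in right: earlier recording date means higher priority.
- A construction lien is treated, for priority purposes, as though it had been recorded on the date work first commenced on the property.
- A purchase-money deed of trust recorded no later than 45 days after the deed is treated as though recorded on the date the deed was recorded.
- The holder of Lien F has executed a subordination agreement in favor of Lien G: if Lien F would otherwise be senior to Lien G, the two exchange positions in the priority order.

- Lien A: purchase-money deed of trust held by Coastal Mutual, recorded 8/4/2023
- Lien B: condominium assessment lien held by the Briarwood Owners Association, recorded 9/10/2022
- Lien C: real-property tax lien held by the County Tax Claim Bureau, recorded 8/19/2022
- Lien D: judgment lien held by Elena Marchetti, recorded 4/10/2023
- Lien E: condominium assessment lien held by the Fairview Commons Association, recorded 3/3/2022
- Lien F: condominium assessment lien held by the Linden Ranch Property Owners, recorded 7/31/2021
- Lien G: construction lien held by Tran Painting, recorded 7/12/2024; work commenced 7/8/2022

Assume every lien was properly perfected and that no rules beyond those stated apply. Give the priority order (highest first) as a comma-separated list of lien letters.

G, E, F, C, B, D, A

Effective dates: A's effective date is the deed date, 6/20/2023; G's effective date is 7/8/2022, when work began.
By effective date, earliest first: F (7/31/2021), E (3/3/2022), G (7/8/2022), C (8/19/2022), B (9/10/2022), D (4/10/2023), A (6/20/2023).
F would otherwise be senior to G, so under the subordination agreement F and G exchange positions.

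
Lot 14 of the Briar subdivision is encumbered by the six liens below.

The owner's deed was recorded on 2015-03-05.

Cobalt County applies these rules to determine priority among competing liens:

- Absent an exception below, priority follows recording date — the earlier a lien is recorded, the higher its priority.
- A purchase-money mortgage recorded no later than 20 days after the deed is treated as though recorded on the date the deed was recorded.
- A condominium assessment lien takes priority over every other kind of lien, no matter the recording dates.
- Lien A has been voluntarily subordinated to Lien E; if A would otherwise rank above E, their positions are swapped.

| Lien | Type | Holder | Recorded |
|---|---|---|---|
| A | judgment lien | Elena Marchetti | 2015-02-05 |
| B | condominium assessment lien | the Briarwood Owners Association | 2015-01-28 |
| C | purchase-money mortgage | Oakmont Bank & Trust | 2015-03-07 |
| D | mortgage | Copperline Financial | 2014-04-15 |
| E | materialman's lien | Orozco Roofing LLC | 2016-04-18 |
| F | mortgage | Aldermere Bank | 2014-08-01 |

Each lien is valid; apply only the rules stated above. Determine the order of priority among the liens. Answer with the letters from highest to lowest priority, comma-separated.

B, D, F, E, C, A

Adjusting effective dates: C relates back to the deed date 2015-03-05.
B is a condominium assessment lien and takes priority over every other lien.
The other liens, earliest effective date first: D (2014-04-15), F (2014-08-01), A (2015-02-05), C (2015-03-05), E (2016-04-18).
A is senior to E before the subordination, so the two trade places.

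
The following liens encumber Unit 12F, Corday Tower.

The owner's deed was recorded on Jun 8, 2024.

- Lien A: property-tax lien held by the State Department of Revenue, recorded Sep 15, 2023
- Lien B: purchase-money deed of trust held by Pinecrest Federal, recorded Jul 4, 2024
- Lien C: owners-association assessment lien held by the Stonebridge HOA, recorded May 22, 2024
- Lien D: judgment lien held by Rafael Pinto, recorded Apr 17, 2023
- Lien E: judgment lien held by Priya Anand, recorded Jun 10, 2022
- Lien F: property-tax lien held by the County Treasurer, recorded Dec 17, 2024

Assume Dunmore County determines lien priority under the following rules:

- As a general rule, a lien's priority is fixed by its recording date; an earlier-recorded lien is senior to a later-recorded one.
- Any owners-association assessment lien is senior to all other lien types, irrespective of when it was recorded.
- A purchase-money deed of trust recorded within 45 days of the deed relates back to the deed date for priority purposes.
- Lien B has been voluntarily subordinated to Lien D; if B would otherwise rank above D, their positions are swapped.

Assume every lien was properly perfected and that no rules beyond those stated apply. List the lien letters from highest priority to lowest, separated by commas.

C, E, D, A, B, F

Effective dates: B's effective date is the deed date, Jun 8, 2024.
C is an owners-association assessment lien, so it outranks all other liens regardless of date.
Among the remaining liens, by effective date: E (Jun 10, 2022), D (Apr 17, 2023), A (Sep 15, 2023), B (Jun 8, 2024), F (Dec 17, 2024).
B is already junior to D, so the subordination agreement changes nothing.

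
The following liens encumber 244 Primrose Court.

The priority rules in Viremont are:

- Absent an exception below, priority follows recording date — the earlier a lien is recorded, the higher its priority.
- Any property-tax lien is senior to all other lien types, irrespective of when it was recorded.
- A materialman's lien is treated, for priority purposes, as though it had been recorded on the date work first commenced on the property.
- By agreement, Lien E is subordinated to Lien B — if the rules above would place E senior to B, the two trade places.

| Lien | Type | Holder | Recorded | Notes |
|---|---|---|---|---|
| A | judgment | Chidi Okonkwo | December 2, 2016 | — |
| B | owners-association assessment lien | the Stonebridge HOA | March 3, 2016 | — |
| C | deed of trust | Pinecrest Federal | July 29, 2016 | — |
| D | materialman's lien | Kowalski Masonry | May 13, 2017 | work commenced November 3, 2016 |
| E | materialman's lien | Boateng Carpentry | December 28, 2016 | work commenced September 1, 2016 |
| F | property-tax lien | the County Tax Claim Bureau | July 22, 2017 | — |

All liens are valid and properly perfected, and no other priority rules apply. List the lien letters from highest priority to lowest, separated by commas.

F, B, C, E, D, A

First, effective dates: D is treated as recorded November 3, 2016, the work-commencement date; E's effective date is September 1, 2016, when work began.
F is a property-tax lien and takes priority over every other lien.
Ordering the rest by effective date: B (March 3, 2016), C (July 29, 2016), E (September 1, 2016), D (November 3, 2016), A (December 2, 2016).
Since E is not senior to B, the subordination leaves the order unchanged.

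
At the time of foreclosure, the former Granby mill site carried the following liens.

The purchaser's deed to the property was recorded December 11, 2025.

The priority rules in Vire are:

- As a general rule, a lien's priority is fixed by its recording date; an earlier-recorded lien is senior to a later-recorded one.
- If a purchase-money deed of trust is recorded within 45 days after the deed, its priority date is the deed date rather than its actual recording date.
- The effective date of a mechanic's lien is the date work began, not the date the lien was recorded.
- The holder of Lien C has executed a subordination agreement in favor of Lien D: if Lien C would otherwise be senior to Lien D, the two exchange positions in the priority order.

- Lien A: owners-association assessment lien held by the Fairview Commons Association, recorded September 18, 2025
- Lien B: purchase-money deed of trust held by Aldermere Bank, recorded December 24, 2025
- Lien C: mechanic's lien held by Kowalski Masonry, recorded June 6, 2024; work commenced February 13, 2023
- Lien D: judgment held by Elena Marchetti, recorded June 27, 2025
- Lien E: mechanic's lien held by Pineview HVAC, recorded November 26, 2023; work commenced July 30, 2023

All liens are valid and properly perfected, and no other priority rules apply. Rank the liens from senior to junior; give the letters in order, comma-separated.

D, E, C, A, B

First, effective dates: B relates back to the deed date December 11, 2025; C's effective date is February 13, 2023, when work began; E relates back to July 30, 2023 (work commenced).
By effective date, earliest first: C (February 13, 2023), E (July 30, 2023), D (June 27, 2025), A (September 18, 2025), B (December 11, 2025).
Because C would otherwise rank above D, the subordination swaps them.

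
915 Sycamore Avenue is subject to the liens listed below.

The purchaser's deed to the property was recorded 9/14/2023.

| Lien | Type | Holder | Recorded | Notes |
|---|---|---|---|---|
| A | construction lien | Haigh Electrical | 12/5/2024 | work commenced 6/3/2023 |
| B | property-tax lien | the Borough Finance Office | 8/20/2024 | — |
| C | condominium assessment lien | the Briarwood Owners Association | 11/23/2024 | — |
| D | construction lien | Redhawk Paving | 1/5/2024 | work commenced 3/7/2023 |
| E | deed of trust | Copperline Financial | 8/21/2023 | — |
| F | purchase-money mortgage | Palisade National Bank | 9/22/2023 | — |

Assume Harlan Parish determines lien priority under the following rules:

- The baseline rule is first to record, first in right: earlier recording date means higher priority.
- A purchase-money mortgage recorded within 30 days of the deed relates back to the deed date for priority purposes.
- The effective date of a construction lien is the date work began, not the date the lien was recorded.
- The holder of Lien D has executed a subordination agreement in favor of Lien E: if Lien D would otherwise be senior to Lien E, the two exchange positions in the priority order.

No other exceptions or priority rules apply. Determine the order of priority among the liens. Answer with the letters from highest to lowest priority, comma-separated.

Effective dates: A is treated as recorded 6/3/2023, the work-commencement date; D's effective date is 3/7/2023, when work began; F's effective date is the deed date, 9/14/2023.
Sorted by effective date: D (3/7/2023), A (6/3/2023), E (8/21/2023), F (9/14/2023), B (8/20/2024), C (11/23/2024).
Because D would otherwise rank above E, the subordination swaps them.

E, A, D, F, B, C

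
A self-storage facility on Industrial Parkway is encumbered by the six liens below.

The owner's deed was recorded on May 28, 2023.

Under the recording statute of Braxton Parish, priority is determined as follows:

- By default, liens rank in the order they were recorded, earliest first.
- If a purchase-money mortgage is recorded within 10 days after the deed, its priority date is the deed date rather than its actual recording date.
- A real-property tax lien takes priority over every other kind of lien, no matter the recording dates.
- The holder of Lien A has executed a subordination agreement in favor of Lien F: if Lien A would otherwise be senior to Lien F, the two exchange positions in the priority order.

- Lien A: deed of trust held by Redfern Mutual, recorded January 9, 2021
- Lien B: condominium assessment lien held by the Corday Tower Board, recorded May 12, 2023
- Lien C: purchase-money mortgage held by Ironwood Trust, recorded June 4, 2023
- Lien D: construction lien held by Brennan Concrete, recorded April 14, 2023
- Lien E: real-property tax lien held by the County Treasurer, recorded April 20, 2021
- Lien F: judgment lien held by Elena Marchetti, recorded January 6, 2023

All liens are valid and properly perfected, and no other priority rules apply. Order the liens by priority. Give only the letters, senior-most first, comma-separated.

E, F, A, D, B, C

Adjusting effective dates: C's effective date is the deed date, May 28, 2023.
E, as a real-property tax lien, has superpriority and ranks first.
Among the remaining liens, by effective date: A (January 9, 2021), F (January 6, 2023), D (April 14, 2023), B (May 12, 2023), C (May 28, 2023).
The subordination applies — A was senior to F — so A and F swap.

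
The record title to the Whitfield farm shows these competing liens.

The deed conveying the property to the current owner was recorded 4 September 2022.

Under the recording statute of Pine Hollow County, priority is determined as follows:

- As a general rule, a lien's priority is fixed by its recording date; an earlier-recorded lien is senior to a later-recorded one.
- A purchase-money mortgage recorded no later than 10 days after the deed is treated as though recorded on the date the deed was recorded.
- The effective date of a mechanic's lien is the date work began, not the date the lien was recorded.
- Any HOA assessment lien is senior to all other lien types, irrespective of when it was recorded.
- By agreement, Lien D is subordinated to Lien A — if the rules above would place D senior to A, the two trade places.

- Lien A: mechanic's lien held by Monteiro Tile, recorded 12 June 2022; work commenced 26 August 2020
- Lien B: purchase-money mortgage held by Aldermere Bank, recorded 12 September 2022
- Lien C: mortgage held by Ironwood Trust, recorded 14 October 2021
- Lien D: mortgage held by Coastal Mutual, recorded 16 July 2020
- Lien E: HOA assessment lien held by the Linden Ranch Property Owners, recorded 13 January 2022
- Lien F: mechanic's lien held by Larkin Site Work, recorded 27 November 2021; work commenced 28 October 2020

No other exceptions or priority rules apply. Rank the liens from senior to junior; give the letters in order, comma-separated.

First, effective dates: A is treated as recorded 26 August 2020, the work-commencement date; B relates back to the deed date 4 September 2022; F's effective date is 28 October 2020, when work began.
E is an HOA assessment lien, so it outranks all other liens regardless of date.
Remaining liens by effective date: D (16 July 2020), A (26 August 2020), F (28 October 2020), C (14 October 2021), B (4 September 2022).
The subordination applies — D was senior to A — so D and A swap.

E, A, D, F, C, B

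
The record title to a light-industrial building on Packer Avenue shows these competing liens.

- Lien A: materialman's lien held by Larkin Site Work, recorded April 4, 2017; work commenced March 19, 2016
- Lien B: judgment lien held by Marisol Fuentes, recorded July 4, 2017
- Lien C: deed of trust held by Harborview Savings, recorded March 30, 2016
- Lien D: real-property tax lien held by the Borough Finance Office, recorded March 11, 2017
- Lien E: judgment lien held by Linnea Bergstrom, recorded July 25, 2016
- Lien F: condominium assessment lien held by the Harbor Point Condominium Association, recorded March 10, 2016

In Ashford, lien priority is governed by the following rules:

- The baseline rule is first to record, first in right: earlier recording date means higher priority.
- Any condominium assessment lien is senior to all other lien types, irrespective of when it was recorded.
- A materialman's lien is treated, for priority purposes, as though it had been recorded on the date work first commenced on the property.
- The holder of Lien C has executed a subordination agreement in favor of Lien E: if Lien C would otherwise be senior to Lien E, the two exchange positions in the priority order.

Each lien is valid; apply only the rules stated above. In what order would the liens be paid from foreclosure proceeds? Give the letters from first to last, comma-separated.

Adjusting effective dates: A's effective date is March 19, 2016, when work began.
F is a condominium assessment lien, so it outranks all other liens regardless of date.
Among the remaining liens, by effective date: A (March 19, 2016), C (March 30, 2016), E (July 25, 2016), D (March 11, 2017), B (July 4, 2017).
Because C would otherwise rank above E, the subordination swaps them.

F, A, E, C, D, B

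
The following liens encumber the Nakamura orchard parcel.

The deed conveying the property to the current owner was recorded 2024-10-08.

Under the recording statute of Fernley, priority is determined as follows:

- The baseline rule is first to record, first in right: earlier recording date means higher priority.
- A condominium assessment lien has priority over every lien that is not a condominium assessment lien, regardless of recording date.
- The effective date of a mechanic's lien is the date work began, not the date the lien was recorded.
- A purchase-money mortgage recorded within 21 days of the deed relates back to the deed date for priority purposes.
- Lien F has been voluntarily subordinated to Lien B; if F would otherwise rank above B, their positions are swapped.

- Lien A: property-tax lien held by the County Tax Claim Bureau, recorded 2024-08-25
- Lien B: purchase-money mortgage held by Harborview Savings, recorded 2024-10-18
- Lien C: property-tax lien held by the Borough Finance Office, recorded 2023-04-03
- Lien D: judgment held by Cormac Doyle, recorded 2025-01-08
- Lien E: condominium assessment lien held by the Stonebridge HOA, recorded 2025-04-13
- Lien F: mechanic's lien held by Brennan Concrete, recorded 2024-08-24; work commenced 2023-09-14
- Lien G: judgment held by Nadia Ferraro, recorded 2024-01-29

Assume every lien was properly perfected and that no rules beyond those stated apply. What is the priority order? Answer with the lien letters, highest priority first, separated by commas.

E, C, B, G, A, F, D

Effective dates: B's effective date is the deed date, 2024-10-08; F's effective date is 2023-09-14, when work began.
As a condominium assessment lien, E is senior to every other lien.
Remaining liens by effective date: C (2023-04-03), F (2023-09-14), G (2024-01-29), A (2024-08-25), B (2024-10-08), D (2025-01-08).
F is senior to B before the subordination, so the two trade places.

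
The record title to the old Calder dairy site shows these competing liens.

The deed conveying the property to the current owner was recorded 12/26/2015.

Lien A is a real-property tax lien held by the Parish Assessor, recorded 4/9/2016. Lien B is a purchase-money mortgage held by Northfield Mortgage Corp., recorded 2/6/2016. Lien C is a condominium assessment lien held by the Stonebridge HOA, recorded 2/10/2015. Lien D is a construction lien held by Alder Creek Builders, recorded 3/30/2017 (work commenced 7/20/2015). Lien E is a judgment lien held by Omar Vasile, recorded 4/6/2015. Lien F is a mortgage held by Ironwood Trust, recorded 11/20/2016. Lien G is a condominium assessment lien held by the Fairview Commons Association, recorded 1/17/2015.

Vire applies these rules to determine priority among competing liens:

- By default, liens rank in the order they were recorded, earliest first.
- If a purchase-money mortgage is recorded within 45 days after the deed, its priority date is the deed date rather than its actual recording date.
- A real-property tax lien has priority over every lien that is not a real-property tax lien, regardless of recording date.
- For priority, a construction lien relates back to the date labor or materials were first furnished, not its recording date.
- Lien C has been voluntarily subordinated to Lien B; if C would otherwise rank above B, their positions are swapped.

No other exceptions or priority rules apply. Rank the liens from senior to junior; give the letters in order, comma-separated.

A, G, B, E, D, C, F

Adjusting effective dates: B relates back to the deed date 12/26/2015; D is treated as recorded 7/20/2015, the work-commencement date.
As a real-property tax lien, A is senior to every other lien.
Ordering the rest by effective date: G (1/17/2015), C (2/10/2015), E (4/6/2015), D (7/20/2015), B (12/26/2015), F (11/20/2016).
C would otherwise be senior to B, so under the subordination agreement C and B exchange positions.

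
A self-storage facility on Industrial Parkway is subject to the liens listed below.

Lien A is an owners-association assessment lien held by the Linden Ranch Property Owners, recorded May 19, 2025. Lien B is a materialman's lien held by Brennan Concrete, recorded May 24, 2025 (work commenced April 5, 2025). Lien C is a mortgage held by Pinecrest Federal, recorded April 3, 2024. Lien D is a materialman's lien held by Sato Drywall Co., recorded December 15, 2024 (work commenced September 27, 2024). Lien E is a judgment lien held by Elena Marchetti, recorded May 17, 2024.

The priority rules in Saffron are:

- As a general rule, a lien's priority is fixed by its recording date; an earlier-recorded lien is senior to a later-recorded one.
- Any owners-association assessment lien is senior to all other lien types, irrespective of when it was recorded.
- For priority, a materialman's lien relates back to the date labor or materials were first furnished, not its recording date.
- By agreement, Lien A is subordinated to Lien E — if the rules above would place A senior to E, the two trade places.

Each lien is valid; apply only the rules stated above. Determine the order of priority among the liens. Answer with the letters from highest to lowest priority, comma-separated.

Effective dates: B's effective date is April 5, 2025, when work began; D is treated as recorded September 27, 2024, the work-commencement date.
A is an owners-association assessment lien, so it outranks all other liens regardless of date.
Among the remaining liens, by effective date: C (April 3, 2024), E (May 17, 2024), D (September 27, 2024), B (April 5, 2025).
A is senior to E before the subordination, so the two trade places.

E, C, A, D, B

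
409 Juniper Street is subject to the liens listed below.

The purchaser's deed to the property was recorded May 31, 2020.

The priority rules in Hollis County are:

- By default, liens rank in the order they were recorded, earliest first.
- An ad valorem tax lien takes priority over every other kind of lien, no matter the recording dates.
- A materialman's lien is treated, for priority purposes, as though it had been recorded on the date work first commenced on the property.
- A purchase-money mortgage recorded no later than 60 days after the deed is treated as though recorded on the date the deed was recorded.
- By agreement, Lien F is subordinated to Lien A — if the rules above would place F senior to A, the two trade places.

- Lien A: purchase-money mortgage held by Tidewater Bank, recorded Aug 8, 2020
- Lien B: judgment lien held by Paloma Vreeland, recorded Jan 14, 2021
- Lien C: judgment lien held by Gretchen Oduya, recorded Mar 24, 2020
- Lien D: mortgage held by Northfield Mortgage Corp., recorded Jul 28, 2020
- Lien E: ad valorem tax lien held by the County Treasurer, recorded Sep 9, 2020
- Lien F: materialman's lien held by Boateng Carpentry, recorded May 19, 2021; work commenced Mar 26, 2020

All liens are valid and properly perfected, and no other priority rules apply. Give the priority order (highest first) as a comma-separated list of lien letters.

E, C, A, D, F, B

First, effective dates: A was recorded 69 days after the deed — beyond 60 days — so no relation-back applies; F's effective date is Mar 26, 2020, when work began.
E is an ad valorem tax lien, so it outranks all other liens regardless of date.
The other liens, earliest effective date first: C (Mar 24, 2020), F (Mar 26, 2020), D (Jul 28, 2020), A (Aug 8, 2020), B (Jan 14, 2021).
F would otherwise be senior to A, so under the subordination agreement F and A exchange positions.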